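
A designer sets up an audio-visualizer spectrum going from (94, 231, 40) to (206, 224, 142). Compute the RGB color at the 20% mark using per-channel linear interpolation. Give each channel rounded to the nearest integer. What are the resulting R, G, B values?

(116, 230, 60)

20% corresponds to t = 0.2.
R = 94 + 0.2 × (206 − 94) = 94 + 0.2 × 112 = 116.4 → 116
G = 231 + 0.2 × (224 − 231) = 231 + 0.2 × -7 = 229.6 → 230
B = 40 + 0.2 × (142 − 40) = 40 + 0.2 × 102 = 60.4 → 60
So the blended color is (116, 230, 60), about #74e63c.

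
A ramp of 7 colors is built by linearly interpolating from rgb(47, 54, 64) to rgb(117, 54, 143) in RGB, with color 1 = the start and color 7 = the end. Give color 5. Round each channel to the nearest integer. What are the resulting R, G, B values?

(94, 54, 117)

With 7 swatches and endpoints inclusive, swatch 5 sits at t = (5 − 1)/(7 − 1) = 4/6 ≈ 0.6667.
R = 47 + 0.6667 × (117 − 47) = 93.669 → 94
G = 54 + 0.6667 × (54 − 54) = 54 → 54
B = 64 + 0.6667 × (143 − 64) = 116.669 → 117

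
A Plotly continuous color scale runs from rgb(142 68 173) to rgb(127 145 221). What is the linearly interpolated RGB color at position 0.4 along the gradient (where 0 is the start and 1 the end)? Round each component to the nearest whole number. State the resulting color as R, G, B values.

R = 142 + 0.4 × (127 − 142) = 142 + 0.4 × -15 = 136 → 136
G = 68 + 0.4 × (145 − 68) = 68 + 0.4 × 77 = 98.8 → 99
B = 173 + 0.4 × (221 − 173) = 173 + 0.4 × 48 = 192.2 → 192

(136, 99, 192)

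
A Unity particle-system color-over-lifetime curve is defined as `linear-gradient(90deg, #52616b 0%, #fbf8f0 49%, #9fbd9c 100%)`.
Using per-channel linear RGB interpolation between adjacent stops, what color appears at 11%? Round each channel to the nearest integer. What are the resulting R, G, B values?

(120, 131, 137)

11% lies between the 0% and 49% stops, so the local fraction is t = (11 − 0)/(49 − 0) = 11/49 ≈ 0.2245.
#52616b → (82, 97, 107); #fbf8f0 → (251, 248, 240).
R = 82 + 0.2245 × (251 − 82) = 119.941 → 120
G = 97 + 0.2245 × (248 − 97) = 130.899 → 131
B = 107 + 0.2245 × (240 − 107) = 136.858 → 137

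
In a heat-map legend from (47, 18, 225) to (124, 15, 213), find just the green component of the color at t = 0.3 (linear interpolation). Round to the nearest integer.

17

G = 18 + 0.3 × (15 − 18) = 17.1 → 17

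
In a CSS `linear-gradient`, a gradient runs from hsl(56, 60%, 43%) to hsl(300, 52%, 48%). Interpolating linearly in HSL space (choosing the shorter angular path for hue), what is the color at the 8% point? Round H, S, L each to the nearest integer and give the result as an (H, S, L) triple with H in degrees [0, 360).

(47, 59, 43)

Hue: 300 − 56 = 244°, but |244| > 180 so the shorter arc goes the other way: Δh = 244 − 360 = -116°.
H = 56 + 0.08 × (-116) = 46.72 → 47°
S = 60 + 0.08 × (52 − 60) = 59.36 → 59%
L = 43 + 0.08 × (48 − 43) = 43.4 → 43%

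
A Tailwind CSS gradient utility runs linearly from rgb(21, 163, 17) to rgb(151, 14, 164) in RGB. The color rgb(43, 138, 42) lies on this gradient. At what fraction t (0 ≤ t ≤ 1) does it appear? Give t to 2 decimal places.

0.17

Invert the lerp on the G channel (largest span, 149): t = (138 − 163) / (14 − 163) = -25/-149 = 0.16779.
Check on R: (43 − 21)/(151 − 21) = 0.1692 ✓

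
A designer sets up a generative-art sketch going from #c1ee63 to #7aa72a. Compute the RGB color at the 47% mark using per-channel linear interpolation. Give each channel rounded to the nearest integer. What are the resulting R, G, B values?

(160, 205, 72)

#c1ee63 → (193, 238, 99); #7aa72a → (122, 167, 42).
47% corresponds to t = 0.47.
R = 193 + 0.47 × (122 − 193) = 193 + 0.47 × -71 = 159.63 → 160
G = 238 + 0.47 × (167 − 238) = 238 + 0.47 × -71 = 204.63 → 205
B = 99 + 0.47 × (42 − 99) = 99 + 0.47 × -57 = 72.21 → 72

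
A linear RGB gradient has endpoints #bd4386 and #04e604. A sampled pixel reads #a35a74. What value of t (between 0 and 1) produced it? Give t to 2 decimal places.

0.14

Invert the lerp on the R channel (largest span, 185): t = (163 − 189) / (4 − 189) = -26/-185 = 0.14054.
Check on G: (90 − 67)/(230 − 67) = 0.1411 ✓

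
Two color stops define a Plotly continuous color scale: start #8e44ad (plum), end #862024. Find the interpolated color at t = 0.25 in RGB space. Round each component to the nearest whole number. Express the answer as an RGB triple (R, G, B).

#8e44ad → (142, 68, 173); #862024 → (134, 32, 36).
R = 142 + 0.25 × (134 − 142) = 142 + 0.25 × -8 = 140 → 140
G = 68 + 0.25 × (32 − 68) = 68 + 0.25 × -36 = 59 → 59
B = 173 + 0.25 × (36 − 173) = 173 + 0.25 × -137 = 138.75 → 139

(140, 59, 139)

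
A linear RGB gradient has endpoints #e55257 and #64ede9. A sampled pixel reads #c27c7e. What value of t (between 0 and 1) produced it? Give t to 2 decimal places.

Invert the lerp on the G channel (largest span, 155): t = (124 − 82) / (237 − 82) = 42/155 = 0.27097.
Check on R: (194 − 229)/(100 − 229) = 0.2713 ✓

0.27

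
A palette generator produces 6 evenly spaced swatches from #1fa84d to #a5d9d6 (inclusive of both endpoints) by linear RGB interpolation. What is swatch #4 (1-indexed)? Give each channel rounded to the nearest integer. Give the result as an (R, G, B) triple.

With 6 swatches and endpoints inclusive, swatch 4 sits at t = (4 − 1)/(6 − 1) = 3/5 ≈ 0.6.
#1fa84d → (31, 168, 77); #a5d9d6 → (165, 217, 214).
R = 31 + 0.6 × (165 − 31) = 111.4 → 111
G = 168 + 0.6 × (217 − 168) = 197.4 → 197
B = 77 + 0.6 × (214 − 77) = 159.2 → 159

(111, 197, 159)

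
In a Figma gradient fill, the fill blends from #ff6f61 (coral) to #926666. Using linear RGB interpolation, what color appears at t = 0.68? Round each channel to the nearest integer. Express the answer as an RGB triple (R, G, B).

(181, 105, 100)

#ff6f61 → (255, 111, 97); #926666 → (146, 102, 102).
R = 255 + 0.68 × (146 − 255) = 255 + 0.68 × -109 = 180.88 → 181
G = 111 + 0.68 × (102 − 111) = 111 + 0.68 × -9 = 104.88 → 105
B = 97 + 0.68 × (102 − 97) = 97 + 0.68 × 5 = 100.4 → 100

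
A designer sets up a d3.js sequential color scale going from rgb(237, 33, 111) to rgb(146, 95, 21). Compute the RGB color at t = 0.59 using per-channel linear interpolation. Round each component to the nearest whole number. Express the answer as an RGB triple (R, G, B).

R = 237 + 0.59 × (146 − 237) = 237 + 0.59 × -91 = 183.31 → 183
G = 33 + 0.59 × (95 − 33) = 33 + 0.59 × 62 = 69.58 → 70
B = 111 + 0.59 × (21 − 111) = 111 + 0.59 × -90 = 57.9 → 58

(183, 70, 58)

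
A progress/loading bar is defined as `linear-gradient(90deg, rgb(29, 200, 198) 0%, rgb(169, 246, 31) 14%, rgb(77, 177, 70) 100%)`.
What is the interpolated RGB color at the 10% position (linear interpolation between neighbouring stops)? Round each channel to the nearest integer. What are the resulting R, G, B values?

(129, 233, 79)

10% lies between the 0% and 14% stops, so the local fraction is t = (10 − 0)/(14 − 0) = 10/14 ≈ 0.7143.
R = 29 + 0.7143 × (169 − 29) = 129.002 → 129
G = 200 + 0.7143 × (246 − 200) = 232.858 → 233
B = 198 + 0.7143 × (31 − 198) = 78.712 → 79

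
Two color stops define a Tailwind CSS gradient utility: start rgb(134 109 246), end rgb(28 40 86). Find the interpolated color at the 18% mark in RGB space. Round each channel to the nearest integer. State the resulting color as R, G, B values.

18% corresponds to t = 0.18.
R = 134 + 0.18 × (28 − 134) = 134 + 0.18 × -106 = 114.92 → 115
G = 109 + 0.18 × (40 − 109) = 109 + 0.18 × -69 = 96.58 → 97
B = 246 + 0.18 × (86 − 246) = 246 + 0.18 × -160 = 217.2 → 217
So the blended color is (115, 97, 217), about #7361d9.

(115, 97, 217)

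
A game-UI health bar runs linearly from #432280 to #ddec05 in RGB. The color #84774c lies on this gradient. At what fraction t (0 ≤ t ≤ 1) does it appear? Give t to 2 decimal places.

0.42

Invert the lerp on the G channel (largest span, 202): t = (119 − 34) / (236 − 34) = 85/202 = 0.42079.
Check on R: (132 − 67)/(221 − 67) = 0.4221 ✓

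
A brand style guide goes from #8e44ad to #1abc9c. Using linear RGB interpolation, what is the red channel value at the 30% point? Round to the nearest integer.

R₁ = 142 (from #8e44ad), R₂ = 26 (from #1abc9c).
R = 142 + 0.3 × (26 − 142) = 107.2 → 107

107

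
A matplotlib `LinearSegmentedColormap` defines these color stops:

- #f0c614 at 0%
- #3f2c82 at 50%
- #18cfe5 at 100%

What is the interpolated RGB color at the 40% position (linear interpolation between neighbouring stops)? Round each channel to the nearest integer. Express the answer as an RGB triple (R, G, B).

(98, 75, 108)

40% lies between the 0% and 50% stops, so the local fraction is t = (40 − 0)/(50 − 0) = 40/50 ≈ 0.8.
#f0c614 → (240, 198, 20); #3f2c82 → (63, 44, 130).
R = 240 + 0.8 × (63 − 240) = 98.4 → 98
G = 198 + 0.8 × (44 − 198) = 74.8 → 75
B = 20 + 0.8 × (130 − 20) = 108 → 108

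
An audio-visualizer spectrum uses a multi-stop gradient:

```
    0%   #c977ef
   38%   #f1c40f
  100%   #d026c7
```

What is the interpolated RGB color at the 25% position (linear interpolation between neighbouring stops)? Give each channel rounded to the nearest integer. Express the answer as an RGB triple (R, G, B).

(227, 170, 92)

25% lies between the 0% and 38% stops, so the local fraction is t = (25 − 0)/(38 − 0) = 25/38 ≈ 0.6579.
#c977ef → (201, 119, 239); #f1c40f → (241, 196, 15).
R = 201 + 0.6579 × (241 − 201) = 227.316 → 227
G = 119 + 0.6579 × (196 − 119) = 169.658 → 170
B = 239 + 0.6579 × (15 − 239) = 91.63 → 92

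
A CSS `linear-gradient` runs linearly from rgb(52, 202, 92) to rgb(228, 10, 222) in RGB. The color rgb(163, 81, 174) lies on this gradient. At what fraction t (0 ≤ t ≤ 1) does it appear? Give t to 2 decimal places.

0.63

Invert the lerp on the G channel (largest span, 192): t = (81 − 202) / (10 − 202) = -121/-192 = 0.63021.
Check on R: (163 − 52)/(228 − 52) = 0.6307 ✓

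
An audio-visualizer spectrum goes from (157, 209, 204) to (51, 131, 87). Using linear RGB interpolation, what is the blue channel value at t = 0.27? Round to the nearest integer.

B = 204 + 0.27 × (87 − 204) = 172.41 → 172

172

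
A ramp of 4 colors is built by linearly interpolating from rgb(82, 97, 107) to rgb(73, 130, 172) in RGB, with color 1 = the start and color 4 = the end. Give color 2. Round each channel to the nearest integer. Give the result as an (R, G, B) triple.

(79, 108, 129)

With 4 swatches and endpoints inclusive, swatch 2 sits at t = (2 − 1)/(4 − 1) = 1/3 ≈ 0.3333.
R = 82 + 0.3333 × (73 − 82) = 79 → 79
G = 97 + 0.3333 × (130 − 97) = 107.999 → 108
B = 107 + 0.3333 × (172 − 107) = 128.665 → 129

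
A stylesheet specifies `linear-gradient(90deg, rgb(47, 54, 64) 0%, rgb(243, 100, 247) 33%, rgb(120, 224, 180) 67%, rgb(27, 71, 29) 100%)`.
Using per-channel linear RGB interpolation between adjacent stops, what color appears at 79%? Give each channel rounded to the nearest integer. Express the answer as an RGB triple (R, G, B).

79% lies between the 67% and 100% stops, so the local fraction is t = (79 − 67)/(100 − 67) = 12/33 ≈ 0.3636.
R = 120 + 0.3636 × (27 − 120) = 86.185 → 86
G = 224 + 0.3636 × (71 − 224) = 168.369 → 168
B = 180 + 0.3636 × (29 − 180) = 125.096 → 125

(86, 168, 125)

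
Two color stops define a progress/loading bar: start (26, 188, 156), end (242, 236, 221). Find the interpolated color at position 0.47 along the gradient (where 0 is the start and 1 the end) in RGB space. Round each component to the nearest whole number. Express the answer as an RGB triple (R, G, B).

R = 26 + 0.47 × (242 − 26) = 26 + 0.47 × 216 = 127.52 → 128
G = 188 + 0.47 × (236 − 188) = 188 + 0.47 × 48 = 210.56 → 211
B = 156 + 0.47 × (221 − 156) = 156 + 0.47 × 65 = 186.55 → 187

(128, 211, 187)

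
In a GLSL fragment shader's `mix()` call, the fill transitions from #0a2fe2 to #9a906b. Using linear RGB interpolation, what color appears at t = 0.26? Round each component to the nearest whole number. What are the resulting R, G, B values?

(47, 72, 195)

#0a2fe2 → (10, 47, 226); #9a906b → (154, 144, 107).
R = 10 + 0.26 × (154 − 10) = 10 + 0.26 × 144 = 47.44 → 47
G = 47 + 0.26 × (144 − 47) = 47 + 0.26 × 97 = 72.22 → 72
B = 226 + 0.26 × (107 − 226) = 226 + 0.26 × -119 = 195.06 → 195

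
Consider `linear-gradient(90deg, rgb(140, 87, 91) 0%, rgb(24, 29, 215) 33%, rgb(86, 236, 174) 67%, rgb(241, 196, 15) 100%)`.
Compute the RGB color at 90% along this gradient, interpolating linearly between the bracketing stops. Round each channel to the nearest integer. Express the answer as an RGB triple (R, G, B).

90% lies between the 67% and 100% stops, so the local fraction is t = (90 − 67)/(100 − 67) = 23/33 ≈ 0.697.
R = 86 + 0.697 × (241 − 86) = 194.035 → 194
G = 236 + 0.697 × (196 − 236) = 208.12 → 208
B = 174 + 0.697 × (15 − 174) = 63.177 → 63

(194, 208, 63)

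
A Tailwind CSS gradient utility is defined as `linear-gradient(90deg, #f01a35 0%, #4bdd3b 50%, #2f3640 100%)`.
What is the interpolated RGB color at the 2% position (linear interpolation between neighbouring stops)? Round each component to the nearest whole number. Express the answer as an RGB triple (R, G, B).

2% lies between the 0% and 50% stops, so the local fraction is t = (2 − 0)/(50 − 0) = 2/50 ≈ 0.04.
#f01a35 → (240, 26, 53); #4bdd3b → (75, 221, 59).
R = 240 + 0.04 × (75 − 240) = 233.4 → 233
G = 26 + 0.04 × (221 − 26) = 33.8 → 34
B = 53 + 0.04 × (59 − 53) = 53.24 → 53

(233, 34, 53)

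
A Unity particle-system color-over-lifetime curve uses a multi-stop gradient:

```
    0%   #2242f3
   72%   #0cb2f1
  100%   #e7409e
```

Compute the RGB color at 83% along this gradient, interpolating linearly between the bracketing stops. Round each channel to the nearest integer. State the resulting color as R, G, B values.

83% lies between the 72% and 100% stops, so the local fraction is t = (83 − 72)/(100 − 72) = 11/28 ≈ 0.3929.
#0cb2f1 → (12, 178, 241); #e7409e → (231, 64, 158).
R = 12 + 0.3929 × (231 − 12) = 98.045 → 98
G = 178 + 0.3929 × (64 − 178) = 133.209 → 133
B = 241 + 0.3929 × (158 − 241) = 208.389 → 208

(98, 133, 208)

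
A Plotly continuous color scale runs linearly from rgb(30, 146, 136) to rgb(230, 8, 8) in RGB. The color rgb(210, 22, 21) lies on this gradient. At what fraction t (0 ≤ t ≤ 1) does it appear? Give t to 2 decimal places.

Invert the lerp on the R channel (largest span, 200): t = (210 − 30) / (230 − 30) = 180/200 = 0.9.
Check on G: (22 − 146)/(8 − 146) = 0.8986 ✓

0.90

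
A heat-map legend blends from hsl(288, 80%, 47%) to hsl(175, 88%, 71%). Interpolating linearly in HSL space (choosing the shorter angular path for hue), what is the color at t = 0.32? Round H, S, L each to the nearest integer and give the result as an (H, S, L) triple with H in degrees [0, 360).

Hue arc: Δh = 175 − 288 = -113° (|Δh| ≤ 180, already the shorter path).
H = 288 + 0.32 × (-113) = 251.84 → 252°
S = 80 + 0.32 × (88 − 80) = 82.56 → 83%
L = 47 + 0.32 × (71 − 47) = 54.68 → 55%

(252, 83, 55)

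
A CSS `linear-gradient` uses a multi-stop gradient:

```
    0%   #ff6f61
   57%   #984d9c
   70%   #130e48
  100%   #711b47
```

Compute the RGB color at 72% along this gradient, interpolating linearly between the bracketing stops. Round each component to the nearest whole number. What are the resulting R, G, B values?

72% lies between the 70% and 100% stops, so the local fraction is t = (72 − 70)/(100 − 70) = 2/30 ≈ 0.0667.
#130e48 → (19, 14, 72); #711b47 → (113, 27, 71).
R = 19 + 0.0667 × (113 − 19) = 25.27 → 25
G = 14 + 0.0667 × (27 − 14) = 14.867 → 15
B = 72 + 0.0667 × (71 − 72) = 71.933 → 72

(25, 15, 72)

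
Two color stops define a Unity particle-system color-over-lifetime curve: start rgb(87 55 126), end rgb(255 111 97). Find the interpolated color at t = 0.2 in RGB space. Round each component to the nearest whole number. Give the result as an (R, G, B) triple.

R = 87 + 0.2 × (255 − 87) = 87 + 0.2 × 168 = 120.6 → 121
G = 55 + 0.2 × (111 − 55) = 55 + 0.2 × 56 = 66.2 → 66
B = 126 + 0.2 × (97 − 126) = 126 + 0.2 × -29 = 120.2 → 120
So the blended color is (121, 66, 120), about #794278.

(121, 66, 120)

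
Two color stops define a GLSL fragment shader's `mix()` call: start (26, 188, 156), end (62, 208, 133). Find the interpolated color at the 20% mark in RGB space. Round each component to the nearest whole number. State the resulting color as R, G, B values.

(33, 192, 151)

20% corresponds to t = 0.2.
R = 26 + 0.2 × (62 − 26) = 26 + 0.2 × 36 = 33.2 → 33
G = 188 + 0.2 × (208 − 188) = 188 + 0.2 × 20 = 192 → 192
B = 156 + 0.2 × (133 − 156) = 156 + 0.2 × -23 = 151.4 → 151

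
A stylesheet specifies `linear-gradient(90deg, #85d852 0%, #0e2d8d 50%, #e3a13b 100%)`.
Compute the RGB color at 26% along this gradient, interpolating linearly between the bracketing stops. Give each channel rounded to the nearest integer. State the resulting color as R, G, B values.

(71, 127, 113)

26% lies between the 0% and 50% stops, so the local fraction is t = (26 − 0)/(50 − 0) = 26/50 ≈ 0.52.
#85d852 → (133, 216, 82); #0e2d8d → (14, 45, 141).
R = 133 + 0.52 × (14 − 133) = 71.12 → 71
G = 216 + 0.52 × (45 − 216) = 127.08 → 127
B = 82 + 0.52 × (141 − 82) = 112.68 → 113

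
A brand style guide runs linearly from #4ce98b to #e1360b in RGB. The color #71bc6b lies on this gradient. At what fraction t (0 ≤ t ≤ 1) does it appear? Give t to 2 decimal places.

0.25

Invert the lerp on the G channel (largest span, 179): t = (188 − 233) / (54 − 233) = -45/-179 = 0.2514.
Check on R: (113 − 76)/(225 − 76) = 0.2483 ✓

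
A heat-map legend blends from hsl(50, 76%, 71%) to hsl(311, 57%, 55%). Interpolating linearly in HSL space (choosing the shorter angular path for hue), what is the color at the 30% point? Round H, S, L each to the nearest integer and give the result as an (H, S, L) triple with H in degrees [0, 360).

(20, 70, 66)

Hue: 311 − 50 = 261°, but |261| > 180 so the shorter arc goes the other way: Δh = 261 − 360 = -99°.
H = 50 + 0.3 × (-99) = 20.3 → 20°
S = 76 + 0.3 × (57 − 76) = 70.3 → 70%
L = 71 + 0.3 × (55 − 71) = 66.2 → 66%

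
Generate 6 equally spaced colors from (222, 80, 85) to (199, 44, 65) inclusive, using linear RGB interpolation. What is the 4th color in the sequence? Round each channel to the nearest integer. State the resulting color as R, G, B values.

With 6 swatches and endpoints inclusive, swatch 4 sits at t = (4 − 1)/(6 − 1) = 3/5 ≈ 0.6.
R = 222 + 0.6 × (199 − 222) = 208.2 → 208
G = 80 + 0.6 × (44 − 80) = 58.4 → 58
B = 85 + 0.6 × (65 − 85) = 73 → 73

(208, 58, 73)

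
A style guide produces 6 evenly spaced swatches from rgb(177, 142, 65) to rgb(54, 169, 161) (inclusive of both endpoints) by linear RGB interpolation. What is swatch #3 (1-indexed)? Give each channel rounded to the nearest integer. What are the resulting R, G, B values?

With 6 swatches and endpoints inclusive, swatch 3 sits at t = (3 − 1)/(6 − 1) = 2/5 ≈ 0.4.
R = 177 + 0.4 × (54 − 177) = 127.8 → 128
G = 142 + 0.4 × (169 − 142) = 152.8 → 153
B = 65 + 0.4 × (161 − 65) = 103.4 → 103

(128, 153, 103)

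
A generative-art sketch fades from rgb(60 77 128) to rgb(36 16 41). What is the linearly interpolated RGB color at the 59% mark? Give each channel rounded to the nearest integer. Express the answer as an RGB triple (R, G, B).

59% corresponds to t = 0.59.
R = 60 + 0.59 × (36 − 60) = 60 + 0.59 × -24 = 45.84 → 46
G = 77 + 0.59 × (16 − 77) = 77 + 0.59 × -61 = 41.01 → 41
B = 128 + 0.59 × (41 − 128) = 128 + 0.59 × -87 = 76.67 → 77
So the blended color is (46, 41, 77), about #2e294d.

(46, 41, 77)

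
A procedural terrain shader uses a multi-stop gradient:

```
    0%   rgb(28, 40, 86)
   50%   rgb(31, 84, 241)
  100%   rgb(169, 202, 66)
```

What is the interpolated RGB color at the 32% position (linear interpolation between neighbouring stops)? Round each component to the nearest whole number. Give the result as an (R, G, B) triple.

32% lies between the 0% and 50% stops, so the local fraction is t = (32 − 0)/(50 − 0) = 32/50 ≈ 0.64.
R = 28 + 0.64 × (31 − 28) = 29.92 → 30
G = 40 + 0.64 × (84 − 40) = 68.16 → 68
B = 86 + 0.64 × (241 − 86) = 185.2 → 185

(30, 68, 185)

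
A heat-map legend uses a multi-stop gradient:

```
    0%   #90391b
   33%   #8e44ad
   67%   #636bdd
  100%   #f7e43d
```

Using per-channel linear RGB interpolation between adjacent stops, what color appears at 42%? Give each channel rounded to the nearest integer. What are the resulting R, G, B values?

42% lies between the 33% and 67% stops, so the local fraction is t = (42 − 33)/(67 − 33) = 9/34 ≈ 0.2647.
#8e44ad → (142, 68, 173); #636bdd → (99, 107, 221).
R = 142 + 0.2647 × (99 − 142) = 130.618 → 131
G = 68 + 0.2647 × (107 − 68) = 78.323 → 78
B = 173 + 0.2647 × (221 − 173) = 185.706 → 186

(131, 78, 186)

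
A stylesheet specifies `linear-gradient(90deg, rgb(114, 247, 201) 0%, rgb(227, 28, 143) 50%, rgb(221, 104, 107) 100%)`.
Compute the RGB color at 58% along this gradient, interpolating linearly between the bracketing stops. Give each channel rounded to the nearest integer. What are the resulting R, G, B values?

(226, 40, 137)

58% lies between the 50% and 100% stops, so the local fraction is t = (58 − 50)/(100 − 50) = 8/50 ≈ 0.16.
R = 227 + 0.16 × (221 − 227) = 226.04 → 226
G = 28 + 0.16 × (104 − 28) = 40.16 → 40
B = 143 + 0.16 × (107 − 143) = 137.24 → 137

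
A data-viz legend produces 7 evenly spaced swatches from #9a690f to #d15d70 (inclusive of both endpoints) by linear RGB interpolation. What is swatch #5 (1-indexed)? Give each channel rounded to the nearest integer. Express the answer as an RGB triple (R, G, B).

With 7 swatches and endpoints inclusive, swatch 5 sits at t = (5 − 1)/(7 − 1) = 4/6 ≈ 0.6667.
#9a690f → (154, 105, 15); #d15d70 → (209, 93, 112).
R = 154 + 0.6667 × (209 − 154) = 190.668 → 191
G = 105 + 0.6667 × (93 − 105) = 97 → 97
B = 15 + 0.6667 × (112 − 15) = 79.67 → 80

(191, 97, 80)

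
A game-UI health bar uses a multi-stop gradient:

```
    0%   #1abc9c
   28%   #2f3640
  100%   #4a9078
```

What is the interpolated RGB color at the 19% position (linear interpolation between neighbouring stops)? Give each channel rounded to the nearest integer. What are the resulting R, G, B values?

19% lies between the 0% and 28% stops, so the local fraction is t = (19 − 0)/(28 − 0) = 19/28 ≈ 0.6786.
#1abc9c → (26, 188, 156); #2f3640 → (47, 54, 64).
R = 26 + 0.6786 × (47 − 26) = 40.251 → 40
G = 188 + 0.6786 × (54 − 188) = 97.068 → 97
B = 156 + 0.6786 × (64 − 156) = 93.569 → 94

(40, 97, 94)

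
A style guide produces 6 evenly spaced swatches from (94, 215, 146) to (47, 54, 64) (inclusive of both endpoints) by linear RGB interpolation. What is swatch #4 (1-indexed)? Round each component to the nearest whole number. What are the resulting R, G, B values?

(66, 118, 97)

With 6 swatches and endpoints inclusive, swatch 4 sits at t = (4 − 1)/(6 − 1) = 3/5 ≈ 0.6.
R = 94 + 0.6 × (47 − 94) = 65.8 → 66
G = 215 + 0.6 × (54 − 215) = 118.4 → 118
B = 146 + 0.6 × (64 − 146) = 96.8 → 97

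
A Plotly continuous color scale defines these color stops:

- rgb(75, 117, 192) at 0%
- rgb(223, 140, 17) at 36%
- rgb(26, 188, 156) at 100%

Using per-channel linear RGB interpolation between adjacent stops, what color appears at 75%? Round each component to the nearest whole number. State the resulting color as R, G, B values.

(103, 169, 102)

75% lies between the 36% and 100% stops, so the local fraction is t = (75 − 36)/(100 − 36) = 39/64 ≈ 0.6094.
R = 223 + 0.6094 × (26 − 223) = 102.948 → 103
G = 140 + 0.6094 × (188 − 140) = 169.251 → 169
B = 17 + 0.6094 × (156 − 17) = 101.707 → 102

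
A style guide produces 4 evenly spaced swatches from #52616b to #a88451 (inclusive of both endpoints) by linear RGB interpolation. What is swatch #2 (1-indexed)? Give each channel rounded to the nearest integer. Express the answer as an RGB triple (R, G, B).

With 4 swatches and endpoints inclusive, swatch 2 sits at t = (2 − 1)/(4 − 1) = 1/3 ≈ 0.3333.
#52616b → (82, 97, 107); #a88451 → (168, 132, 81).
R = 82 + 0.3333 × (168 − 82) = 110.664 → 111
G = 97 + 0.3333 × (132 − 97) = 108.665 → 109
B = 107 + 0.3333 × (81 − 107) = 98.334 → 98

(111, 109, 98)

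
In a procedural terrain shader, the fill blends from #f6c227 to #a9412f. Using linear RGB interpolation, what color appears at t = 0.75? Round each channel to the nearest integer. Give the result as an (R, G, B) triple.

#f6c227 → (246, 194, 39); #a9412f → (169, 65, 47).
R = 246 + 0.75 × (169 − 246) = 246 + 0.75 × -77 = 188.25 → 188
G = 194 + 0.75 × (65 − 194) = 194 + 0.75 × -129 = 97.25 → 97
B = 39 + 0.75 × (47 − 39) = 39 + 0.75 × 8 = 45 → 45

(188, 97, 45)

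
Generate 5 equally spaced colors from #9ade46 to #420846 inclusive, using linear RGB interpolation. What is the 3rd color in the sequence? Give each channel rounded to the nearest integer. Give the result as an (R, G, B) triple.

With 5 swatches and endpoints inclusive, swatch 3 sits at t = (3 − 1)/(5 − 1) = 2/4 ≈ 0.5.
#9ade46 → (154, 222, 70); #420846 → (66, 8, 70).
R = 154 + 0.5 × (66 − 154) = 110 → 110
G = 222 + 0.5 × (8 − 222) = 115 → 115
B = 70 + 0.5 × (70 − 70) = 70 → 70

(110, 115, 70)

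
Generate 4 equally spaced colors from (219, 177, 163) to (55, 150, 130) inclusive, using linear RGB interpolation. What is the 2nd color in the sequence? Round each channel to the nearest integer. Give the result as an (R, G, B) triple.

(164, 168, 152)

With 4 swatches and endpoints inclusive, swatch 2 sits at t = (2 − 1)/(4 − 1) = 1/3 ≈ 0.3333.
R = 219 + 0.3333 × (55 − 219) = 164.339 → 164
G = 177 + 0.3333 × (150 − 177) = 168.001 → 168
B = 163 + 0.3333 × (130 − 163) = 152.001 → 152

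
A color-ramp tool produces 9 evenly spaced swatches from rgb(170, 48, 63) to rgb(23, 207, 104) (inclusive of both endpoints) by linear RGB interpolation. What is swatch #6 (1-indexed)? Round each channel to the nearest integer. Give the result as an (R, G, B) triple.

With 9 swatches and endpoints inclusive, swatch 6 sits at t = (6 − 1)/(9 − 1) = 5/8 ≈ 0.625.
R = 170 + 0.625 × (23 − 170) = 78.125 → 78
G = 48 + 0.625 × (207 − 48) = 147.375 → 147
B = 63 + 0.625 × (104 − 63) = 88.625 → 89

(78, 147, 89)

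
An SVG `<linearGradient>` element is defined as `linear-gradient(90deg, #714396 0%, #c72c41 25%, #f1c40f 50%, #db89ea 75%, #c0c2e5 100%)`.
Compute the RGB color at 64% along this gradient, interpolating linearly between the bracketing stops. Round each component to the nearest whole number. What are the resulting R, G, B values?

64% lies between the 50% and 75% stops, so the local fraction is t = (64 − 50)/(75 − 50) = 14/25 ≈ 0.56.
#f1c40f → (241, 196, 15); #db89ea → (219, 137, 234).
R = 241 + 0.56 × (219 − 241) = 228.68 → 229
G = 196 + 0.56 × (137 − 196) = 162.96 → 163
B = 15 + 0.56 × (234 − 15) = 137.64 → 138

(229, 163, 138)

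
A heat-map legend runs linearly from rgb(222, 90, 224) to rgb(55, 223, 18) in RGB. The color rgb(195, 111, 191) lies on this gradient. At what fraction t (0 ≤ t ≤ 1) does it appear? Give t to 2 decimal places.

Invert the lerp on the B channel (largest span, 206): t = (191 − 224) / (18 − 224) = -33/-206 = 0.16019.
Check on R: (195 − 222)/(55 − 222) = 0.1617 ✓

0.16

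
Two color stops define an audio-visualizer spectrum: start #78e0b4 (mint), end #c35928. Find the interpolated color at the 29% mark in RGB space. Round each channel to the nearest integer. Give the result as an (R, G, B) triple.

#78e0b4 → (120, 224, 180); #c35928 → (195, 89, 40).
29% corresponds to t = 0.29.
R = 120 + 0.29 × (195 − 120) = 120 + 0.29 × 75 = 141.75 → 142
G = 224 + 0.29 × (89 − 224) = 224 + 0.29 × -135 = 184.85 → 185
B = 180 + 0.29 × (40 − 180) = 180 + 0.29 × -140 = 139.4 → 139

(142, 185, 139)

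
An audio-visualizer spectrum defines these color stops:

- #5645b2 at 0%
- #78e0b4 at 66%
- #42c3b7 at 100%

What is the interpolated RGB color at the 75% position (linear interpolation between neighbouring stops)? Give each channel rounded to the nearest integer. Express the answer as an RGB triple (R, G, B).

(106, 216, 181)

75% lies between the 66% and 100% stops, so the local fraction is t = (75 − 66)/(100 − 66) = 9/34 ≈ 0.2647.
#78e0b4 → (120, 224, 180); #42c3b7 → (66, 195, 183).
R = 120 + 0.2647 × (66 − 120) = 105.706 → 106
G = 224 + 0.2647 × (195 − 224) = 216.324 → 216
B = 180 + 0.2647 × (183 − 180) = 180.794 → 181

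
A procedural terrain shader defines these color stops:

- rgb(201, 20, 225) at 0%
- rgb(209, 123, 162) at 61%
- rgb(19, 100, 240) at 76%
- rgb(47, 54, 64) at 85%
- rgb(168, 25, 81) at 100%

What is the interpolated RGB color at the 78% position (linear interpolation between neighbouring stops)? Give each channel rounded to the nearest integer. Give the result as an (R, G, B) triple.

78% lies between the 76% and 85% stops, so the local fraction is t = (78 − 76)/(85 − 76) = 2/9 ≈ 0.2222.
R = 19 + 0.2222 × (47 − 19) = 25.222 → 25
G = 100 + 0.2222 × (54 − 100) = 89.779 → 90
B = 240 + 0.2222 × (64 − 240) = 200.893 → 201

(25, 90, 201)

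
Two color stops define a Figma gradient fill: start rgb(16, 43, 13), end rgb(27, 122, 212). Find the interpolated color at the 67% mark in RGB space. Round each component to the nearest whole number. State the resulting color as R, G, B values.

67% corresponds to t = 0.67.
R = 16 + 0.67 × (27 − 16) = 16 + 0.67 × 11 = 23.37 → 23
G = 43 + 0.67 × (122 − 43) = 43 + 0.67 × 79 = 95.93 → 96
B = 13 + 0.67 × (212 − 13) = 13 + 0.67 × 199 = 146.33 → 146
So the blended color is (23, 96, 146), about #176092.

(23, 96, 146)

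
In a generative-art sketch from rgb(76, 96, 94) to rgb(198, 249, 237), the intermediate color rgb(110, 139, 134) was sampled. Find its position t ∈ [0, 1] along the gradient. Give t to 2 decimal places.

0.28

Invert the lerp on the G channel (largest span, 153): t = (139 − 96) / (249 − 96) = 43/153 = 0.28105.
Check on R: (110 − 76)/(198 − 76) = 0.2787 ✓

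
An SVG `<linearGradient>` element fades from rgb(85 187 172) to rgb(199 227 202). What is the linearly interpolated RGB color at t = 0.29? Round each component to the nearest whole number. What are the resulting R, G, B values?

(118, 199, 181)

R = 85 + 0.29 × (199 − 85) = 85 + 0.29 × 114 = 118.06 → 118
G = 187 + 0.29 × (227 − 187) = 187 + 0.29 × 40 = 198.6 → 199
B = 172 + 0.29 × (202 − 172) = 172 + 0.29 × 30 = 180.7 → 181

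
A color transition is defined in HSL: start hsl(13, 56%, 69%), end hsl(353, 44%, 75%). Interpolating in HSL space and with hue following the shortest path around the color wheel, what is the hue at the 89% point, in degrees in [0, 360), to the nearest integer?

Hue: 353 − 13 = 340°, but |340| > 180 so the shorter arc goes the other way: Δh = 340 − 360 = -20°.
H = 13 + 0.89 × (-20) = -4.8 → -5 → -5 mod 360 = 355°

355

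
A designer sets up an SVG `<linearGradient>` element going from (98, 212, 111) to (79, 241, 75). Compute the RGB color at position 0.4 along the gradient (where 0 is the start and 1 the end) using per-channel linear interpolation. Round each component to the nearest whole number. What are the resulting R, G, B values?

R = 98 + 0.4 × (79 − 98) = 98 + 0.4 × -19 = 90.4 → 90
G = 212 + 0.4 × (241 − 212) = 212 + 0.4 × 29 = 223.6 → 224
B = 111 + 0.4 × (75 − 111) = 111 + 0.4 × -36 = 96.6 → 97
So the blended color is (90, 224, 97), about #5ae061.

(90, 224, 97)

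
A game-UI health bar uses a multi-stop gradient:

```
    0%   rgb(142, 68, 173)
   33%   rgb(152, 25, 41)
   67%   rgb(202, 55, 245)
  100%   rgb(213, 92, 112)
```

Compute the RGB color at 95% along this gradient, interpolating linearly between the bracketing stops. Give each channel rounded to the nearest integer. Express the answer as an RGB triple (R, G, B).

(211, 86, 132)

95% lies between the 67% and 100% stops, so the local fraction is t = (95 − 67)/(100 − 67) = 28/33 ≈ 0.8485.
R = 202 + 0.8485 × (213 − 202) = 211.334 → 211
G = 55 + 0.8485 × (92 − 55) = 86.394 → 86
B = 245 + 0.8485 × (112 − 245) = 132.149 → 132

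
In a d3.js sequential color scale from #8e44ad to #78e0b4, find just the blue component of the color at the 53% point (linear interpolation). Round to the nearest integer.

B₁ = 173 (from #8e44ad), B₂ = 180 (from #78e0b4).
B = 173 + 0.53 × (180 − 173) = 176.71 → 177

177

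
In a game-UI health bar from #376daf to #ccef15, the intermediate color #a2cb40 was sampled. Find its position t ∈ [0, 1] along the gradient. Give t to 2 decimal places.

0.72

Invert the lerp on the B channel (largest span, 154): t = (64 − 175) / (21 − 175) = -111/-154 = 0.72078.
Check on R: (162 − 55)/(204 − 55) = 0.7181 ✓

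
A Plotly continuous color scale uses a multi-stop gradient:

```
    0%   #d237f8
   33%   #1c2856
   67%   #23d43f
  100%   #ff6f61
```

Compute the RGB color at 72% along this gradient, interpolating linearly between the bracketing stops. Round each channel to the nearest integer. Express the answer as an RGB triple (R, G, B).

(68, 197, 68)

72% lies between the 67% and 100% stops, so the local fraction is t = (72 − 67)/(100 − 67) = 5/33 ≈ 0.1515.
#23d43f → (35, 212, 63); #ff6f61 → (255, 111, 97).
R = 35 + 0.1515 × (255 − 35) = 68.33 → 68
G = 212 + 0.1515 × (111 − 212) = 196.698 → 197
B = 63 + 0.1515 × (97 − 63) = 68.151 → 68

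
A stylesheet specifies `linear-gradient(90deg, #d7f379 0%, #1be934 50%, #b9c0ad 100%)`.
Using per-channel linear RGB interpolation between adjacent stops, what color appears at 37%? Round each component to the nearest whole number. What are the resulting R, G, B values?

(76, 236, 70)

37% lies between the 0% and 50% stops, so the local fraction is t = (37 − 0)/(50 − 0) = 37/50 ≈ 0.74.
#d7f379 → (215, 243, 121); #1be934 → (27, 233, 52).
R = 215 + 0.74 × (27 − 215) = 75.88 → 76
G = 243 + 0.74 × (233 − 243) = 235.6 → 236
B = 121 + 0.74 × (52 − 121) = 69.94 → 70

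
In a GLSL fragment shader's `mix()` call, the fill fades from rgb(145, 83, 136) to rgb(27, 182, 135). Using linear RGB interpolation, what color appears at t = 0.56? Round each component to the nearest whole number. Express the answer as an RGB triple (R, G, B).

R = 145 + 0.56 × (27 − 145) = 145 + 0.56 × -118 = 78.92 → 79
G = 83 + 0.56 × (182 − 83) = 83 + 0.56 × 99 = 138.44 → 138
B = 136 + 0.56 × (135 − 136) = 136 + 0.56 × -1 = 135.44 → 135

(79, 138, 135)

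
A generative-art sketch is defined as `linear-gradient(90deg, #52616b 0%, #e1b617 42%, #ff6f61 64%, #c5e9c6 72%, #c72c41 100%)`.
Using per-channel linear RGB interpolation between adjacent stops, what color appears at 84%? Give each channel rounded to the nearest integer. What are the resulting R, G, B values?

(198, 152, 141)

84% lies between the 72% and 100% stops, so the local fraction is t = (84 − 72)/(100 − 72) = 12/28 ≈ 0.4286.
#c5e9c6 → (197, 233, 198); #c72c41 → (199, 44, 65).
R = 197 + 0.4286 × (199 − 197) = 197.857 → 198
G = 233 + 0.4286 × (44 − 233) = 151.995 → 152
B = 198 + 0.4286 × (65 − 198) = 140.996 → 141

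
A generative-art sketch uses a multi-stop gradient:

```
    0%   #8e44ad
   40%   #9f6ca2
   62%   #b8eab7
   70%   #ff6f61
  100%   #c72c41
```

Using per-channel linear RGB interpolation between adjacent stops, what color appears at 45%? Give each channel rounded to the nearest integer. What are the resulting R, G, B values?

(165, 137, 167)

45% lies between the 40% and 62% stops, so the local fraction is t = (45 − 40)/(62 − 40) = 5/22 ≈ 0.2273.
#9f6ca2 → (159, 108, 162); #b8eab7 → (184, 234, 183).
R = 159 + 0.2273 × (184 − 159) = 164.683 → 165
G = 108 + 0.2273 × (234 − 108) = 136.64 → 137
B = 162 + 0.2273 × (183 − 162) = 166.773 → 167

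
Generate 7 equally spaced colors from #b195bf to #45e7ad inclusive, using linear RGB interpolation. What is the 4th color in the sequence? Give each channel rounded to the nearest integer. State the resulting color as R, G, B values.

(123, 190, 182)

With 7 swatches and endpoints inclusive, swatch 4 sits at t = (4 − 1)/(7 − 1) = 3/6 ≈ 0.5.
#b195bf → (177, 149, 191); #45e7ad → (69, 231, 173).
R = 177 + 0.5 × (69 − 177) = 123 → 123
G = 149 + 0.5 × (231 − 149) = 190 → 190
B = 191 + 0.5 × (173 − 191) = 182 → 182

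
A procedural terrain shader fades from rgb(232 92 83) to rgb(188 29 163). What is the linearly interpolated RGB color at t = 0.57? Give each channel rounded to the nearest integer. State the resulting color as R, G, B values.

(207, 56, 129)

R = 232 + 0.57 × (188 − 232) = 232 + 0.57 × -44 = 206.92 → 207
G = 92 + 0.57 × (29 − 92) = 92 + 0.57 × -63 = 56.09 → 56
B = 83 + 0.57 × (163 − 83) = 83 + 0.57 × 80 = 128.6 → 129
So the blended color is (207, 56, 129), about #cf3881.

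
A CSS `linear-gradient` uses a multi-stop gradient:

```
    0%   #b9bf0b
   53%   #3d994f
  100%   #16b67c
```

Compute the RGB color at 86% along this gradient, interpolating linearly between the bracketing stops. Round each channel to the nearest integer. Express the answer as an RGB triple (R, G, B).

86% lies between the 53% and 100% stops, so the local fraction is t = (86 − 53)/(100 − 53) = 33/47 ≈ 0.7021.
#3d994f → (61, 153, 79); #16b67c → (22, 182, 124).
R = 61 + 0.7021 × (22 − 61) = 33.618 → 34
G = 153 + 0.7021 × (182 − 153) = 173.361 → 173
B = 79 + 0.7021 × (124 − 79) = 110.594 → 111

(34, 173, 111)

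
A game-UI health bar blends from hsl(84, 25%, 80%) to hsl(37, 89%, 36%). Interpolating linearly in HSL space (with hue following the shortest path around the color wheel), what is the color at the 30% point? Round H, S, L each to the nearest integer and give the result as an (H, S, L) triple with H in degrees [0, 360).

(70, 44, 67)

Hue arc: Δh = 37 − 84 = -47° (|Δh| ≤ 180, already the shorter path).
H = 84 + 0.3 × (-47) = 69.9 → 70°
S = 25 + 0.3 × (89 − 25) = 44.2 → 44%
L = 80 + 0.3 × (36 − 80) = 66.8 → 67%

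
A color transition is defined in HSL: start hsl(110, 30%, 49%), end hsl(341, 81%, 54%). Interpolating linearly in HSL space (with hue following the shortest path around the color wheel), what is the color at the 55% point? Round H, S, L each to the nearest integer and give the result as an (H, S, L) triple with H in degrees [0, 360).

Hue: 341 − 110 = 231°, but |231| > 180 so the shorter arc goes the other way: Δh = 231 − 360 = -129°.
H = 110 + 0.55 × (-129) = 39.05 → 39°
S = 30 + 0.55 × (81 − 30) = 58.05 → 58%
L = 49 + 0.55 × (54 − 49) = 51.75 → 52%

(39, 58, 52)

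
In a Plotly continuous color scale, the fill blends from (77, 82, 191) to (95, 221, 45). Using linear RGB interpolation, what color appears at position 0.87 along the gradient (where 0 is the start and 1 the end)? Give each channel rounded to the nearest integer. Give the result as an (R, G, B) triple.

(93, 203, 64)

R = 77 + 0.87 × (95 − 77) = 77 + 0.87 × 18 = 92.66 → 93
G = 82 + 0.87 × (221 − 82) = 82 + 0.87 × 139 = 202.93 → 203
B = 191 + 0.87 × (45 − 191) = 191 + 0.87 × -146 = 63.98 → 64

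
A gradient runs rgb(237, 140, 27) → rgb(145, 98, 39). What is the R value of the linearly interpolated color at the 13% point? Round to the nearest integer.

R = 237 + 0.13 × (145 − 237) = 225.04 → 225

225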